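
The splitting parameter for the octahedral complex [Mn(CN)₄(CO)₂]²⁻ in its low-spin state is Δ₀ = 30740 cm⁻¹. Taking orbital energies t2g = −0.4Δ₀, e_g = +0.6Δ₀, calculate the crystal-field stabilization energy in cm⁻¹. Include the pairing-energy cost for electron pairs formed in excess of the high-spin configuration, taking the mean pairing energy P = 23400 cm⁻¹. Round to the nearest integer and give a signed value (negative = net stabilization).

Ligand charges: 4×(-1) from CN⁻ and 2×(+0) from CO sum to -4; with overall charge -2, Mn is +2.
Mn sits in group 7; removing 2 electrons leaves Mn²⁺ with 7 − 2 = 5 d electrons.
Electron filling gives t2g^5 e_g^0.
CFSE(orbital) = 5×(-0.4Δ₀) + 0×(0.6Δ₀) = -2.0Δ₀; with Δ₀ = 30740 cm⁻¹ that is -61480 cm⁻¹.
Relative to high-spin t2g^3 e_g^2 (0 paired), the low-spin configuration has 2 additional pairs, contributing +2 × 23400 = +46800 cm⁻¹.
Net CFSE = -61480 + 46800 = -14680 cm⁻¹.

-14680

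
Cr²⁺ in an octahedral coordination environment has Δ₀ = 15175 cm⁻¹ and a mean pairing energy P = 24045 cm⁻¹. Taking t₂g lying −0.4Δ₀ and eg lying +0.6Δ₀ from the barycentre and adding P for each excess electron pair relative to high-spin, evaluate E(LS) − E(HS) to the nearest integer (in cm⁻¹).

8870

Cr is in group 6, so Cr²⁺ is d⁴ (6 − 2 = 4).
High-spin d⁴ fills as t₂g³ eg¹ with CFSE 3(−0.4) + 1(+0.6) = -0.6Δ₀ = -9105 cm⁻¹.
For low-spin the configuration is t₂g⁴ eg⁰: orbital energy -1.6 × 15175 = -24280 cm⁻¹, and 1 additional pair relative to high-spin adds 24045 cm⁻¹, giving -235 cm⁻¹.
E(LS) − E(HS) = -235 − (-9105) = 8870 cm⁻¹.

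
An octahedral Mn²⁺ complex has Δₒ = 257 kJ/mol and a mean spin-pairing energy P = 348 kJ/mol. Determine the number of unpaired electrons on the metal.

5

Mn²⁺: group 7, so d-count = 7 − 2 = 5.
With Δₒ < P the complex is high-spin.
Filling d⁵ accordingly: t₂g³ eg².
Unpaired electrons: 5.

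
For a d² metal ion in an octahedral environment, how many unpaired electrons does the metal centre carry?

2

For octahedral d² the high- and low-spin configurations coincide.
Configuration: t₂g² eg⁰, giving 2 unpaired electrons.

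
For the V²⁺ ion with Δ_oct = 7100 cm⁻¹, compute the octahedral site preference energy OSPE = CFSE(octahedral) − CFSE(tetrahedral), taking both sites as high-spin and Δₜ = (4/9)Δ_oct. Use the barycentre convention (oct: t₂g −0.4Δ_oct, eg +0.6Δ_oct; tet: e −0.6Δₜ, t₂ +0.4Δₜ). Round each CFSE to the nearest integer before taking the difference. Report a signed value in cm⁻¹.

V sits in group 5; removing 2 electrons leaves V²⁺ with 5 − 2 = 3 d electrons.
In an octahedral site d³ (HS) is t₂g³ eg⁰, giving CFSE(oct) = -1.2Δ_oct = -8520 cm⁻¹.
In a tetrahedral site the filling is e² t₂¹: CFSE(tet) = -0.8Δₜ = -0.8 × (4/9)(7100) = -2524 cm⁻¹.
Subtracting, OSPE = -8520 − (-2524) = -5996 cm⁻¹.

-5996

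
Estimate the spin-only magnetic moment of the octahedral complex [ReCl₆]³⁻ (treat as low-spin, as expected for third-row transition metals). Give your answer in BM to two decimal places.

2.83 BM

Each Cl⁻ contributes -1; 6 × (-1) = -6. With overall charge -3, Re is in the +3 oxidation state.
Group 7 minus oxidation state +3 gives a d⁴ configuration for Re³⁺.
Configuration: t₂g⁴ eg⁰ → 2 unpaired electrons.
μ(spin-only) = √[2(2+2)] = √8 ≈ 2.83 BM.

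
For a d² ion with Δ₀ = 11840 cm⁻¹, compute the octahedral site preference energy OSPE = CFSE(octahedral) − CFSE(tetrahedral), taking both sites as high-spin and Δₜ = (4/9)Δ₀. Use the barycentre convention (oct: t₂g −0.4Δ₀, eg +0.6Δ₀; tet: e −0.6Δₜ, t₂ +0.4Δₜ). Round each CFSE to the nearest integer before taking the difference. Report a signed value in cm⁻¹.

In an octahedral site d² (HS) is t2g^2 e_g^0, giving CFSE(oct) = -0.8Δ₀ = -9472 cm⁻¹.
Tetrahedral: e^2 t2^0, CFSE = 2(−0.6) + 0(+0.4) = -1.2Δₜ = -1.2 × (4/9) × 11840 = -6315 cm⁻¹.
OSPE = -9472 − (-6315) = -3157 cm⁻¹.

-3157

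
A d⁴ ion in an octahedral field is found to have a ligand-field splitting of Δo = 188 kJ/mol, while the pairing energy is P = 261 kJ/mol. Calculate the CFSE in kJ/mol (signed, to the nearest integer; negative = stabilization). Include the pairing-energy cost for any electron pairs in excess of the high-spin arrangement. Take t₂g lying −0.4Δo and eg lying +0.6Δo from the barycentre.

Since Δo = 188 kJ/mol < P = 261 kJ/mol, the complex adopts the high-spin configuration.
That gives t₂g³ eg¹.
Orbital CFSE = -0.6Δo = -0.6 × 188 = -113 kJ/mol.
High-spin has no excess pairs, so no pairing correction applies.

-113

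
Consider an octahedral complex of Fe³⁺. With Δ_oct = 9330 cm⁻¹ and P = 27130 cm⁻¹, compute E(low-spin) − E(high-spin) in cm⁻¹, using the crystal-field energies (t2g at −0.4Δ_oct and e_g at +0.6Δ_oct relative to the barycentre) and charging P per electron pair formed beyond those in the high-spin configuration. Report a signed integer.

Fe is in group 8, so Fe³⁺ is d⁵ (8 − 3 = 5).
In the high-spin limit (t2g^3 e_g^2) the orbital term is 0.0Δ_oct = 0 cm⁻¹, with no excess pairing.
Low-spin: t2g^5 e_g^0, orbital CFSE = -2.0Δ_oct = -18660 cm⁻¹; plus 2 excess pairs × P = +54260 cm⁻¹; total 35600 cm⁻¹.
The difference is 35600 − (0) = 35600 cm⁻¹, so high-spin lies lower.

35600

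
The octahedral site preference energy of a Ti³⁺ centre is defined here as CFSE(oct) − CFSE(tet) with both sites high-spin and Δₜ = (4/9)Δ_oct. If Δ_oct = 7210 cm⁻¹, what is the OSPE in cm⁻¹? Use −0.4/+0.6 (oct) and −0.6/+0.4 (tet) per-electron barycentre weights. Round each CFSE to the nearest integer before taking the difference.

-961

Group 4 minus oxidation state +3 gives a d¹ configuration for Ti³⁺.
Octahedral high-spin t2g^1 e_g^0: CFSE = -0.4 × 7210 = -2884 cm⁻¹.
Tetrahedral e^1 t2^0 gives -0.6Δₜ = -0.6 × (4/9) × 7210 = -1923 cm⁻¹.
OSPE = CFSE(oct) − CFSE(tet) = -2884 − (-1923) = -961 cm⁻¹.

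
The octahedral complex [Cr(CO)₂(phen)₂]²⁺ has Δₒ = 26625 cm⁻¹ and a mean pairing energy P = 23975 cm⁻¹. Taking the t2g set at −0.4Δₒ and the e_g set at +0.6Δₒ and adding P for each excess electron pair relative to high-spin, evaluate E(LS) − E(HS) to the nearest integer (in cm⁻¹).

Ligand charges: 2×(+0) from CO and 2×(+0) from phen sum to +0; with overall charge +2, Cr is +2.
Cr²⁺: group 6, so d-count = 6 − 2 = 4.
In the high-spin limit (t2g^3 e_g^1) the orbital term is -0.6Δₒ = -15975 cm⁻¹, with no excess pairing.
Low-spin t2g^4 e_g^0 gives -1.6Δₒ = -42600 cm⁻¹, but forming 1 extra pair costs 1P = 23975 cm⁻¹, so E(LS) = -42600 + 23975 = -18625 cm⁻¹.
The difference is -18625 − (-15975) = -2650 cm⁻¹, so low-spin lies lower.

-2650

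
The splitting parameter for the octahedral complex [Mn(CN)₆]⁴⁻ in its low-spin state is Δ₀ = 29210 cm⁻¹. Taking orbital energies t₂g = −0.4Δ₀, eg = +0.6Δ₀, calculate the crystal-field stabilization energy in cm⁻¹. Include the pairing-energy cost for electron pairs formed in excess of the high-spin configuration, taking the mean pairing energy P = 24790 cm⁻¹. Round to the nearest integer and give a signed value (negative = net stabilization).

Each CN⁻ contributes -1; 6 × (-1) = -6. With overall charge -4, Mn is in the +2 oxidation state.
Mn is in group 7, so Mn²⁺ is d⁵ (7 − 2 = 5).
Configuration: t₂g⁵ eg⁰.
Orbital CFSE = 5(-0.4) + 0(0.6) = -2.0Δ₀ = -2.0 × 29210 = -58420 cm⁻¹.
High-spin d⁵ would be t₂g³ eg² with 0 pairs; low-spin has 2, so 2 excess pairs cost +2P = +49580 cm⁻¹.
Net CFSE = -58420 + 49580 = -8840 cm⁻¹.

-8840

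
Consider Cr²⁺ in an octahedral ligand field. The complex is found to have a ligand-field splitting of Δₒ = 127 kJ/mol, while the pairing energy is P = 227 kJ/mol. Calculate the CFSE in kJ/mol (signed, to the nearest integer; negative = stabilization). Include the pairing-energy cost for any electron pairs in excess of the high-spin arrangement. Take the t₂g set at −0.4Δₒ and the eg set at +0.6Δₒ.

-76

Cr²⁺: group 6, so d-count = 6 − 2 = 4.
Δₒ < P, so pairing is avoided: the ground state is high-spin.
Filling d⁴ accordingly: t₂g³ eg¹.
Orbital CFSE = -0.6Δₒ = -0.6 × 127 = -76 kJ/mol.
High-spin has no excess pairs, so no pairing correction applies.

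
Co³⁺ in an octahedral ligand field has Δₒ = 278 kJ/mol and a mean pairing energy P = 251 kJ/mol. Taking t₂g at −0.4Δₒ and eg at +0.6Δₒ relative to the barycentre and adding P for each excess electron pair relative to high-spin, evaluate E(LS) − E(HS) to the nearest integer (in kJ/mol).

-54

Co³⁺: group 9, so d-count = 9 − 3 = 6.
High-spin: t₂g⁴ eg², CFSE = -0.4Δₒ = -111 kJ/mol.
Low-spin t₂g⁶ eg⁰ gives -2.4Δₒ = -667 kJ/mol, but forming 2 extra pairs costs 2P = 502 kJ/mol, so E(LS) = -667 + 502 = -165 kJ/mol.
The difference is -165 − (-111) = -54 kJ/mol, so low-spin lies lower.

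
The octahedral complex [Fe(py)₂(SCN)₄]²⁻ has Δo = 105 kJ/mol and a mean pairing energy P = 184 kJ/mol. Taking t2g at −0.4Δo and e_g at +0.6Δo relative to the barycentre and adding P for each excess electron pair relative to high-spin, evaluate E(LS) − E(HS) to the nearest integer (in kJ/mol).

Ligand charges: 2×(+0) from py and 4×(-1) from SCN⁻ sum to -4; with overall charge -2, Fe is +2.
Fe sits in group 8; removing 2 electrons leaves Fe²⁺ with 8 − 2 = 6 d electrons.
In the high-spin limit (t2g^4 e_g^2) the orbital term is -0.4Δo = -42 kJ/mol, with no excess pairing.
For low-spin the configuration is t2g^6 e_g^0: orbital energy -2.4 × 105 = -252 kJ/mol, and 2 additional pairs relative to high-spin add 368 kJ/mol, giving 116 kJ/mol.
Thus E(LS) − E(HS) = 158 kJ/mol.

158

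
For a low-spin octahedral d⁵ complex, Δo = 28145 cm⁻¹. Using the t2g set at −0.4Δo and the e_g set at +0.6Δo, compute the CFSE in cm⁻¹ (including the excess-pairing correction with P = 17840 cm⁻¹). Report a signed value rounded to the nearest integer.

-20610

Configuration: t2g^5 e_g^0.
Orbital CFSE = 5(-0.4) + 0(0.6) = -2.0Δo = -2.0 × 28145 = -56290 cm⁻¹.
Relative to high-spin t2g^3 e_g^2 (0 paired), the low-spin configuration has 2 additional pairs, contributing +2 × 17840 = +35680 cm⁻¹.
Net CFSE = -56290 + 35680 = -20610 cm⁻¹.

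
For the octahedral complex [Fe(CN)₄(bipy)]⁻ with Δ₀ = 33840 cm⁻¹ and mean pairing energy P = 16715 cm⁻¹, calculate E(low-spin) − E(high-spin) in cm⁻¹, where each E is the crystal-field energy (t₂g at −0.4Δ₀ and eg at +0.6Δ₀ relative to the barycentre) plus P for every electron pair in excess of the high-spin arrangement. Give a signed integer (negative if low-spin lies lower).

Ligand charges: 4×(-1) from CN⁻ and 1×(+0) from bipy sum to -4; with overall charge -1, Fe is +3.
Fe is in group 8, so Fe³⁺ is d⁵ (8 − 3 = 5).
High-spin d⁵ fills as t₂g³ eg² with CFSE 3(−0.4) + 2(+0.6) = 0.0Δ₀ = 0 cm⁻¹.
For low-spin the configuration is t₂g⁵ eg⁰: orbital energy -2.0 × 33840 = -67680 cm⁻¹, and 2 additional pairs relative to high-spin add 33430 cm⁻¹, giving -34250 cm⁻¹.
Thus E(LS) − E(HS) = -34250 cm⁻¹.

-34250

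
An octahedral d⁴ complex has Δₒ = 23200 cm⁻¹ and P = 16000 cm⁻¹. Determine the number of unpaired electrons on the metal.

2

With Δₒ > P the complex is low-spin.
Filling d⁴ accordingly: t₂g⁴ eg⁰.
Unpaired electrons: 2.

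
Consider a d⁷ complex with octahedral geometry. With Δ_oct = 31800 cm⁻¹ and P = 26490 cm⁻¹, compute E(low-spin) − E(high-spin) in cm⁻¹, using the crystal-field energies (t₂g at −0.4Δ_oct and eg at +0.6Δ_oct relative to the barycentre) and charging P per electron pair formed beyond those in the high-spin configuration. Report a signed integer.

-5310

In the high-spin limit (t₂g⁵ eg²) the orbital term is -0.8Δ_oct = -25440 cm⁻¹, with no excess pairing.
For low-spin the configuration is t₂g⁶ eg¹: orbital energy -1.8 × 31800 = -57240 cm⁻¹, and 1 additional pair relative to high-spin adds 26490 cm⁻¹, giving -30750 cm⁻¹.
E(LS) − E(HS) = -30750 − (-25440) = -5310 cm⁻¹.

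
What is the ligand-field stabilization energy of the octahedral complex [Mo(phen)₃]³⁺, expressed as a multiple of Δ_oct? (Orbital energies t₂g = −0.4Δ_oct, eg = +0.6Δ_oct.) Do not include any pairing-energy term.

-1.2 Δ_oct

phen is neutral, so the +3 overall charge sits on Mo: oxidation state +3.
Mo sits in group 6; removing 3 electrons leaves Mo³⁺ with 6 − 3 = 3 d electrons.
Configuration: t₂g³ eg⁰.
CFSE = 3(-0.4Δ_oct) + 0(0.6Δ_oct) = -1.2Δ_oct + 0.0Δ_oct = -1.2Δ_oct.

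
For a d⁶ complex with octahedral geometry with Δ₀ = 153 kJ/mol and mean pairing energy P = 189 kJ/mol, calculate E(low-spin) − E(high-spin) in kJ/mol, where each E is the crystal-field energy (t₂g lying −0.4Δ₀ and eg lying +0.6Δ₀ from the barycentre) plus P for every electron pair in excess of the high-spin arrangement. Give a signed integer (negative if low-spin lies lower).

72

High-spin: t₂g⁴ eg², CFSE = -0.4Δ₀ = -61 kJ/mol.
Low-spin t₂g⁶ eg⁰ gives -2.4Δ₀ = -367 kJ/mol, but forming 2 extra pairs costs 2P = 378 kJ/mol, so E(LS) = -367 + 378 = 11 kJ/mol.
The difference is 11 − (-61) = 72 kJ/mol, so high-spin lies lower.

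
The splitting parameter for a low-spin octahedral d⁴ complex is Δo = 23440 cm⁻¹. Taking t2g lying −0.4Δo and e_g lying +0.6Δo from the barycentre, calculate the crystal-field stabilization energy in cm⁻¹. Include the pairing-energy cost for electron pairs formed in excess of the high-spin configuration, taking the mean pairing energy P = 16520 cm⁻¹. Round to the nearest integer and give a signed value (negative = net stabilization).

-20984

Electron filling gives t2g^4 e_g^0.
Orbital CFSE = 4(-0.4) + 0(0.6) = -1.6Δo = -1.6 × 23440 = -37504 cm⁻¹.
Pairing penalty: 1 pair vs 0 in the high-spin reference → 1 extra × P = 16520 cm⁻¹.
Overall CFSE = -37504 + 16520 = -20984 cm⁻¹.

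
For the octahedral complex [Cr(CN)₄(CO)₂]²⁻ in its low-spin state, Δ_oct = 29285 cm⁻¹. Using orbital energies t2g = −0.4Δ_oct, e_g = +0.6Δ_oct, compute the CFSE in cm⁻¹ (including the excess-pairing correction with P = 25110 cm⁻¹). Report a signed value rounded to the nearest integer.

-21746

Ligand charges: 4×(-1) from CN⁻ and 2×(+0) from CO sum to -4; with overall charge -2, Cr is +2.
Cr²⁺: group 6, so d-count = 6 − 2 = 4.
Electron filling gives t2g^4 e_g^0.
Orbital CFSE = 4(-0.4) + 0(0.6) = -1.6Δ_oct = -1.6 × 29285 = -46856 cm⁻¹.
Pairing penalty: 1 pair vs 0 in the high-spin reference → 1 extra × P = 25110 cm⁻¹.
Net CFSE = -46856 + 25110 = -21746 cm⁻¹.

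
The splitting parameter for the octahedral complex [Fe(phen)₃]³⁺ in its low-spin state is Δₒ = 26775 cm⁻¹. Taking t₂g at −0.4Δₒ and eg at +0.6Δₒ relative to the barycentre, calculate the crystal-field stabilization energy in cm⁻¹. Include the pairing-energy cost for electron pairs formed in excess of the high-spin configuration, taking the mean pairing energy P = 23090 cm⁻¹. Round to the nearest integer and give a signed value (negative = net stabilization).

-7370

phen is neutral, so the +3 overall charge sits on Fe: oxidation state +3.
Group 8 minus oxidation state +3 gives a d⁵ configuration for Fe³⁺.
Configuration: t₂g⁵ eg⁰.
The orbital stabilization is -2.0Δₒ = -2.0 × 26775 = -53550 cm⁻¹.
Pairing penalty: 2 pairs vs 0 in the high-spin reference → 2 extra × P = 46180 cm⁻¹.
Combining: -53550 + 46180 = -7370 cm⁻¹.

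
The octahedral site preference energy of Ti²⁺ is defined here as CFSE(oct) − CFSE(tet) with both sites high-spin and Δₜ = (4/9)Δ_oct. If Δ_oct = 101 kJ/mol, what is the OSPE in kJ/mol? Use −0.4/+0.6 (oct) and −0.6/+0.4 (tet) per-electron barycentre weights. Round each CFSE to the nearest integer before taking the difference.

-27

Ti²⁺: group 4, so d-count = 4 − 2 = 2.
In an octahedral site d² (HS) is t₂g² eg⁰, giving CFSE(oct) = -0.8Δ_oct = -81 kJ/mol.
Tetrahedral: e² t₂⁰, CFSE = 2(−0.6) + 0(+0.4) = -1.2Δₜ = -1.2 × (4/9) × 101 = -54 kJ/mol.
Subtracting, OSPE = -81 − (-54) = -27 kJ/mol.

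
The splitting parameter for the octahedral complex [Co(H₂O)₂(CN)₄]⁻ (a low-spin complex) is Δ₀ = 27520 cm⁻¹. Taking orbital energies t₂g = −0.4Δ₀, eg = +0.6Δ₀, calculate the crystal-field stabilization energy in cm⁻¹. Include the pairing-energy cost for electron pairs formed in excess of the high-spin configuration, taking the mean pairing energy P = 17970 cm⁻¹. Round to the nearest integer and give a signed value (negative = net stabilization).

Ligand charges: 2×(+0) from H₂O and 4×(-1) from CN⁻ sum to -4; with overall charge -1, Co is +3.
Co is in group 9, so Co³⁺ is d⁶ (9 − 3 = 6).
Configuration: t₂g⁶ eg⁰.
CFSE(orbital) = 6×(-0.4Δ₀) + 0×(0.6Δ₀) = -2.4Δ₀; with Δ₀ = 27520 cm⁻¹ that is -66048 cm⁻¹.
Relative to high-spin t₂g⁴ eg² (1 paired), the low-spin configuration has 2 additional pairs, contributing +2 × 17970 = +35940 cm⁻¹.
Overall CFSE = -66048 + 35940 = -30108 cm⁻¹.

-30108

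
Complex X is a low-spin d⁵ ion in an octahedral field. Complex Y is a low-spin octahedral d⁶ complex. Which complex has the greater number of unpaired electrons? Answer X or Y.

X

X: t2g^5 e_g^0 → 1 unpaired.
Y: t₂g⁶ eg⁰ → 0 unpaired.
So X has more unpaired electrons.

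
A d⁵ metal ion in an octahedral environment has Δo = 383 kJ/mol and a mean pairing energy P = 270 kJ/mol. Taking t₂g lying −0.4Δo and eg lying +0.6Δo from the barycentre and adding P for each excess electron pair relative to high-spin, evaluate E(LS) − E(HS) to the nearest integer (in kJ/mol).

In the high-spin limit (t₂g³ eg²) the orbital term is 0.0Δo = 0 kJ/mol, with no excess pairing.
Low-spin: t₂g⁵ eg⁰, orbital CFSE = -2.0Δo = -766 kJ/mol; plus 2 excess pairs × P = +540 kJ/mol; total -226 kJ/mol.
The difference is -226 − (0) = -226 kJ/mol, so low-spin lies lower.

-226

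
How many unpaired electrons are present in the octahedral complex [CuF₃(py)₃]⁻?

1

Ligand charges: 3×(-1) from F⁻ and 3×(+0) from py sum to -3; with overall charge -1, Cu is +2.
Cu sits in group 11; removing 2 electrons leaves Cu²⁺ with 11 − 2 = 9 d electrons.
Configuration: t₂g⁶ eg³, giving 1 unpaired electron.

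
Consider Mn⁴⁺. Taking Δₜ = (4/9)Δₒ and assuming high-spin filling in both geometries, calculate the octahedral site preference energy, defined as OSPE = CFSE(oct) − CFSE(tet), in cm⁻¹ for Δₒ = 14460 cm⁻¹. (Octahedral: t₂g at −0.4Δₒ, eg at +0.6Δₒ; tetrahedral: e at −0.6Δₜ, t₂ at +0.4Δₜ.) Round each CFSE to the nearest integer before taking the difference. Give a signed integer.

Mn is in group 7, so Mn⁴⁺ is d³ (7 − 4 = 3).
Octahedral (high-spin): t2g^3 e_g^0, CFSE = 3(−0.4) + 0(+0.6) = -1.2Δₒ = -1.2 × 14460 = -17352 cm⁻¹.
Tetrahedral: e^2 t2^1, CFSE = 2(−0.6) + 1(+0.4) = -0.8Δₜ = -0.8 × (4/9) × 14460 = -5141 cm⁻¹.
Subtracting, OSPE = -17352 − (-5141) = -12211 cm⁻¹.

-12211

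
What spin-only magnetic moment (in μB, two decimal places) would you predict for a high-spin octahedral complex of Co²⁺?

3.87 μB

Co is in group 9, so Co²⁺ is d⁷ (9 − 2 = 7).
Configuration: t₂g⁵ eg² → 3 unpaired electrons.
μ(spin-only) = √[3(3+2)] = √15 ≈ 3.87 μB.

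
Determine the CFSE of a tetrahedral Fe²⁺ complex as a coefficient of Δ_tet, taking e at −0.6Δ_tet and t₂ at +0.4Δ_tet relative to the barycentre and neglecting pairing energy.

-0.6 Δ_tet

Fe²⁺: group 8, so d-count = 8 − 2 = 6.
Tetrahedral splitting is small, so the complex is high-spin.
Configuration: e³ t₂³.
CFSE = 3(-0.6Δ_tet) + 3(0.4Δ_tet) = -1.8Δ_tet + 1.2Δ_tet = -0.6Δ_tet.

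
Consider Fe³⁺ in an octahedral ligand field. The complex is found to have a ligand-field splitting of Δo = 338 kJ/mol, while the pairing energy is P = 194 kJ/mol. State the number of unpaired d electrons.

Group 8 minus oxidation state +3 gives a d⁵ configuration for Fe³⁺.
Here Δo > P (338 > 194), so the low-spin state is favoured.
Filling d⁵ accordingly: t₂g⁵ eg⁰.
Unpaired electrons: 1.

1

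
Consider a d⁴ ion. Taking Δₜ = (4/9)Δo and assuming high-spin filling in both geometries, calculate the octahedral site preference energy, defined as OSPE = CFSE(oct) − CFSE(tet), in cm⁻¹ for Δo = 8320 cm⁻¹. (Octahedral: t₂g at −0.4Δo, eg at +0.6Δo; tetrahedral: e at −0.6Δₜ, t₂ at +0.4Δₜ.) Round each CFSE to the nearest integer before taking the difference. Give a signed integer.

-3513

In an octahedral site d⁴ (HS) is t₂g³ eg¹, giving CFSE(oct) = -0.6Δo = -4992 cm⁻¹.
In a tetrahedral site the filling is e² t₂²: CFSE(tet) = -0.4Δₜ = -0.4 × (4/9)(8320) = -1479 cm⁻¹.
OSPE = -4992 − (-1479) = -3513 cm⁻¹.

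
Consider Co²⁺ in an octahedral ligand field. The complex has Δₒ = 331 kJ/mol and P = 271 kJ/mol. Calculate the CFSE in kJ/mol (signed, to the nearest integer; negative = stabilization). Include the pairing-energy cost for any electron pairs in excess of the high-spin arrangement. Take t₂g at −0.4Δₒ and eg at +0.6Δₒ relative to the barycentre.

Co is in group 9, so Co²⁺ is d⁷ (9 − 2 = 7).
With Δₒ > P the complex is low-spin.
That gives t₂g⁶ eg¹.
Orbital CFSE = -1.8Δₒ = -1.8 × 331 = -596 kJ/mol.
Excess pairs vs high-spin: 3 − 2 = 1; pairing cost = +271 kJ/mol.
Net CFSE = -596 + 271 = -325 kJ/mol.

-325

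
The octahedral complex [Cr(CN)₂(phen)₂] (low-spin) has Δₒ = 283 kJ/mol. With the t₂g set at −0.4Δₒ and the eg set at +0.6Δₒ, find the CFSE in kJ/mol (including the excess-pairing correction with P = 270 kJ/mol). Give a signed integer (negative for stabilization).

Ligand charges: 2×(-1) from CN⁻ and 2×(+0) from phen sum to -2; with overall charge +0, Cr is +2.
Cr sits in group 6; removing 2 electrons leaves Cr²⁺ with 6 − 2 = 4 d electrons.
Electron filling gives t₂g⁴ eg⁰.
Orbital CFSE = 4(-0.4) + 0(0.6) = -1.6Δₒ = -1.6 × 283 = -453 kJ/mol.
Pairing penalty: 1 pair vs 0 in the high-spin reference → 1 extra × P = 270 kJ/mol.
Overall CFSE = -453 + 270 = -183 kJ/mol.

-183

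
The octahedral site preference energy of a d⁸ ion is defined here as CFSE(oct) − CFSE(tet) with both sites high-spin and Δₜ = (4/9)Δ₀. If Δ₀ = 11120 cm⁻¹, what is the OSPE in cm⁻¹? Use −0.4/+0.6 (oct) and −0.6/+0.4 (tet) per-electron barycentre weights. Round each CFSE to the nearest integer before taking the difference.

-9390

Octahedral (high-spin): t₂g⁶ eg², CFSE = 6(−0.4) + 2(+0.6) = -1.2Δ₀ = -1.2 × 11120 = -13344 cm⁻¹.
In a tetrahedral site the filling is e⁴ t₂⁴: CFSE(tet) = -0.8Δₜ = -0.8 × (4/9)(11120) = -3954 cm⁻¹.
OSPE = -13344 − (-3954) = -9390 cm⁻¹.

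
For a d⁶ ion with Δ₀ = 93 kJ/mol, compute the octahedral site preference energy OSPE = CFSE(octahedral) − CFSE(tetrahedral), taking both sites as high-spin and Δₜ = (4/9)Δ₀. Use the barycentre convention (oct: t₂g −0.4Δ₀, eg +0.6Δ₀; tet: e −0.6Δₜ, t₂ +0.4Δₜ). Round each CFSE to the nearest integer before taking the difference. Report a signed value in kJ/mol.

-12

In an octahedral site d⁶ (HS) is t₂g⁴ eg², giving CFSE(oct) = -0.4Δ₀ = -37 kJ/mol.
In a tetrahedral site the filling is e³ t₂³: CFSE(tet) = -0.6Δₜ = -0.6 × (4/9)(93) = -25 kJ/mol.
OSPE = -37 − (-25) = -12 kJ/mol.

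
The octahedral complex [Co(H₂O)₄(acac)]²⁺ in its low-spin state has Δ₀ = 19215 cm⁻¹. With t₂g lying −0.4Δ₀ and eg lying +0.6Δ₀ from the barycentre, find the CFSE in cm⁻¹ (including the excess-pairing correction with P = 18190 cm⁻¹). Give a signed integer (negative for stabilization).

-9736

Ligand charges: 4×(+0) from H₂O and 1×(-1) from acac⁻ sum to -1; with overall charge +2, Co is +3.
Group 9 minus oxidation state +3 gives a d⁶ configuration for Co³⁺.
Electron filling gives t₂g⁶ eg⁰.
CFSE(orbital) = 6×(-0.4Δ₀) + 0×(0.6Δ₀) = -2.4Δ₀; with Δ₀ = 19215 cm⁻¹ that is -46116 cm⁻¹.
High-spin d⁶ would be t₂g⁴ eg² with 1 pair; low-spin has 3, so 2 excess pairs cost +2P = +36380 cm⁻¹.
Net CFSE = -46116 + 36380 = -9736 cm⁻¹.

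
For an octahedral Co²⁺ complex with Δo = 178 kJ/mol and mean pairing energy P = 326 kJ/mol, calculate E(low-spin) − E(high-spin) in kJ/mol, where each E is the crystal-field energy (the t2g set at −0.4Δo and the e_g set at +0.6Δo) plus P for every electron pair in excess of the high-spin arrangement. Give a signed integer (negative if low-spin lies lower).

148

Group 9 minus oxidation state +2 gives a d⁷ configuration for Co²⁺.
In the high-spin limit (t2g^5 e_g^2) the orbital term is -0.8Δo = -142 kJ/mol, with no excess pairing.
Low-spin t2g^6 e_g^1 gives -1.8Δo = -320 kJ/mol, but forming 1 extra pair costs 1P = 326 kJ/mol, so E(LS) = -320 + 326 = 6 kJ/mol.
E(LS) − E(HS) = 6 − (-142) = 148 kJ/mol.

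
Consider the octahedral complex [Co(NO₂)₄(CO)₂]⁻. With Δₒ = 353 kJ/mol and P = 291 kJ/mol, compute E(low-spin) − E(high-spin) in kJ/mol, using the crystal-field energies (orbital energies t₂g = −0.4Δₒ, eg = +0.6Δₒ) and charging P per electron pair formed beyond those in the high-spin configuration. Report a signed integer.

Ligand charges: 4×(-1) from NO₂⁻ and 2×(+0) from CO sum to -4; with overall charge -1, Co is +3.
Co sits in group 9; removing 3 electrons leaves Co³⁺ with 9 − 3 = 6 d electrons.
In the high-spin limit (t₂g⁴ eg²) the orbital term is -0.4Δₒ = -141 kJ/mol, with no excess pairing.
For low-spin the configuration is t₂g⁶ eg⁰: orbital energy -2.4 × 353 = -847 kJ/mol, and 2 additional pairs relative to high-spin add 582 kJ/mol, giving -265 kJ/mol.
E(LS) − E(HS) = -265 − (-141) = -124 kJ/mol.

-124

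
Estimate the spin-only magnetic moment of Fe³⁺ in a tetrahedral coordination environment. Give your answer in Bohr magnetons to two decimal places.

Fe sits in group 8; removing 3 electrons leaves Fe³⁺ with 8 − 3 = 5 d electrons.
With tetrahedral geometry the complex is necessarily high-spin.
Configuration: e^2 t2^3 → 5 unpaired electrons.
μ(spin-only) = √[5(5+2)] = √35 ≈ 5.92 Bohr magnetons.

5.92 Bohr magnetons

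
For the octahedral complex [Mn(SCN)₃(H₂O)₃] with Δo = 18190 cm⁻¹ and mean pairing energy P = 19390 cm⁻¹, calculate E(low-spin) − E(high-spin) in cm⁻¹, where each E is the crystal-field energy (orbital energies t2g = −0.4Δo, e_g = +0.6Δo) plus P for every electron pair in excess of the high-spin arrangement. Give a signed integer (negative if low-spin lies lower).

1200

Ligand charges: 3×(-1) from SCN⁻ and 3×(+0) from H₂O sum to -3; with overall charge +0, Mn is +3.
Mn³⁺: group 7, so d-count = 7 − 3 = 4.
High-spin: t2g^3 e_g^1, CFSE = -0.6Δo = -10914 cm⁻¹.
Low-spin: t2g^4 e_g^0, orbital CFSE = -1.6Δo = -29104 cm⁻¹; plus 1 excess pair × P = +19390 cm⁻¹; total -9714 cm⁻¹.
The difference is -9714 − (-10914) = 1200 cm⁻¹, so high-spin lies lower.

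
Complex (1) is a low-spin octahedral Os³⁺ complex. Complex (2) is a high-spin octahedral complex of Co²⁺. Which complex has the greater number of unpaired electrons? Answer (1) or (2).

(2)

(1): Group 8 minus oxidation state +3 gives a d⁵ configuration for Os³⁺; t₂g⁵ eg⁰ → 1 unpaired.
(2): Co is in group 9, so Co²⁺ is d⁷ (9 − 2 = 7); t₂g⁵ eg² → 3 unpaired.
So (2) has more unpaired electrons.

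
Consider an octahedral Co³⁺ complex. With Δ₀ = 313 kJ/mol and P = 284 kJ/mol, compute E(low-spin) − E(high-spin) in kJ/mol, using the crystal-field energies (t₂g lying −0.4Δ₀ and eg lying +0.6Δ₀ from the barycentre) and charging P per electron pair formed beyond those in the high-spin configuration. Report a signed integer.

Co sits in group 9; removing 3 electrons leaves Co³⁺ with 9 − 3 = 6 d electrons.
High-spin d⁶ fills as t₂g⁴ eg² with CFSE 4(−0.4) + 2(+0.6) = -0.4Δ₀ = -125 kJ/mol.
Low-spin: t₂g⁶ eg⁰, orbital CFSE = -2.4Δ₀ = -751 kJ/mol; plus 2 excess pairs × P = +568 kJ/mol; total -183 kJ/mol.
E(LS) − E(HS) = -183 − (-125) = -58 kJ/mol.

-58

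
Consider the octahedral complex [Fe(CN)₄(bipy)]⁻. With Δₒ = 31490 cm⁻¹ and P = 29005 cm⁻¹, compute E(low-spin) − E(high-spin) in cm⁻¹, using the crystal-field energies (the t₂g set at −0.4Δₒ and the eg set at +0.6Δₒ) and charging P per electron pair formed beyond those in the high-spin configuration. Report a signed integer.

Ligand charges: 4×(-1) from CN⁻ and 1×(+0) from bipy sum to -4; with overall charge -1, Fe is +3.
Fe sits in group 8; removing 3 electrons leaves Fe³⁺ with 8 − 3 = 5 d electrons.
In the high-spin limit (t₂g³ eg²) the orbital term is 0.0Δₒ = 0 cm⁻¹, with no excess pairing.
For low-spin the configuration is t₂g⁵ eg⁰: orbital energy -2.0 × 31490 = -62980 cm⁻¹, and 2 additional pairs relative to high-spin add 58010 cm⁻¹, giving -4970 cm⁻¹.
The difference is -4970 − (0) = -4970 cm⁻¹, so low-spin lies lower.

-4970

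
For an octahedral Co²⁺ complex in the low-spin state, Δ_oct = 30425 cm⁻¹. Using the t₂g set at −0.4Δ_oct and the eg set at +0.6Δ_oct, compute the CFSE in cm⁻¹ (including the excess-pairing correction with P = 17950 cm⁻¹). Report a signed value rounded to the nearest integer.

Co is in group 9, so Co²⁺ is d⁷ (9 − 2 = 7).
Electron filling gives t₂g⁶ eg¹.
CFSE(orbital) = 6×(-0.4Δ_oct) + 1×(0.6Δ_oct) = -1.8Δ_oct; with Δ_oct = 30425 cm⁻¹ that is -54765 cm⁻¹.
Relative to high-spin t₂g⁵ eg² (2 paired), the low-spin configuration has 1 additional pair, contributing +1 × 17950 = +17950 cm⁻¹.
Combining: -54765 + 17950 = -36815 cm⁻¹.

-36815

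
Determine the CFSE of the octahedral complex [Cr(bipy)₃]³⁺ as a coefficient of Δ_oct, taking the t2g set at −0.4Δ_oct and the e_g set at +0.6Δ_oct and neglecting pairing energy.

-1.2 Δ_oct

bipy is neutral, so the +3 overall charge sits on Cr: oxidation state +3.
Cr sits in group 6; removing 3 electrons leaves Cr³⁺ with 6 − 3 = 3 d electrons.
Configuration: t2g^3 e_g^0.
CFSE = 3(-0.4Δ_oct) + 0(0.6Δ_oct) = -1.2Δ_oct + 0.0Δ_oct = -1.2Δ_oct.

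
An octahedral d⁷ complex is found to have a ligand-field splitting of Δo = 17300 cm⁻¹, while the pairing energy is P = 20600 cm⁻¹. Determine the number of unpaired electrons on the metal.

3

Since Δo = 17300 cm⁻¹ < P = 20600 cm⁻¹, the complex adopts the high-spin configuration.
Filling d⁷ accordingly: t2g^5 e_g^2.
Unpaired electrons: 3.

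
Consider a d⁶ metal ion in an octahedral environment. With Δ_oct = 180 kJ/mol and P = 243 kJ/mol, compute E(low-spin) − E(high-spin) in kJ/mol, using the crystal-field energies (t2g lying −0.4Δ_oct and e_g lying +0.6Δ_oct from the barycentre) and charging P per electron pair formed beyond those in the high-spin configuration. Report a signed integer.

126

In the high-spin limit (t2g^4 e_g^2) the orbital term is -0.4Δ_oct = -72 kJ/mol, with no excess pairing.
Low-spin: t2g^6 e_g^0, orbital CFSE = -2.4Δ_oct = -432 kJ/mol; plus 2 excess pairs × P = +486 kJ/mol; total 54 kJ/mol.
Thus E(LS) − E(HS) = 126 kJ/mol.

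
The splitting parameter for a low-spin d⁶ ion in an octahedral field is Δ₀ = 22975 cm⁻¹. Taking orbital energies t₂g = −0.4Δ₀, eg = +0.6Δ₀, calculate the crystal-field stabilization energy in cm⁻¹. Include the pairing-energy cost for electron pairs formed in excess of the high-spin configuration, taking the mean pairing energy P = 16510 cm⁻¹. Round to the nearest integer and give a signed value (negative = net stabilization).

-22120

The d⁶ electrons fill as t₂g⁶ eg⁰.
The orbital stabilization is -2.4Δ₀ = -2.4 × 22975 = -55140 cm⁻¹.
Pairing penalty: 3 pairs vs 1 in the high-spin reference → 2 extra × P = 33020 cm⁻¹.
Overall CFSE = -55140 + 33020 = -22120 cm⁻¹.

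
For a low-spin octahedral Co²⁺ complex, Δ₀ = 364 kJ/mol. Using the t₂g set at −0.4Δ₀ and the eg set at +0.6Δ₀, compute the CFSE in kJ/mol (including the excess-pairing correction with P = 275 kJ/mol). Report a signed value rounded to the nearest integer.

Group 9 minus oxidation state +2 gives a d⁷ configuration for Co²⁺.
Electron filling gives t₂g⁶ eg¹.
CFSE(orbital) = 6×(-0.4Δ₀) + 1×(0.6Δ₀) = -1.8Δ₀; with Δ₀ = 364 kJ/mol that is -655 kJ/mol.
Pairing penalty: 3 pairs vs 2 in the high-spin reference → 1 extra × P = 275 kJ/mol.
Combining: -655 + 275 = -380 kJ/mol.

-380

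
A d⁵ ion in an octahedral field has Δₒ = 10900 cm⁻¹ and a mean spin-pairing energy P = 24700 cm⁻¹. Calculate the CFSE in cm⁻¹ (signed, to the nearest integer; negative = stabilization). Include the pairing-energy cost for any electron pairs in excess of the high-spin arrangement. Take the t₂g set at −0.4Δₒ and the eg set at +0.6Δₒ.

Δₒ < P, so pairing is avoided: the ground state is high-spin.
Filling d⁵ accordingly: t₂g³ eg².
Orbital CFSE = 0.0Δₒ = 0.0 × 10900 = 0 cm⁻¹.
High-spin has no excess pairs, so no pairing correction applies.

0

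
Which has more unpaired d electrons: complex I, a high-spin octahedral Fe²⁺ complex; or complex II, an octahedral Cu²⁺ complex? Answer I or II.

I

I: Fe²⁺: group 8, so d-count = 8 − 2 = 6; t₂g⁴ eg² → 4 unpaired.
II: Cu²⁺: group 11, so d-count = 11 − 2 = 9; For octahedral d⁹ the high- and low-spin configurations coincide; t2g^6 e_g^3 → 1 unpaired.
So I has more unpaired electrons.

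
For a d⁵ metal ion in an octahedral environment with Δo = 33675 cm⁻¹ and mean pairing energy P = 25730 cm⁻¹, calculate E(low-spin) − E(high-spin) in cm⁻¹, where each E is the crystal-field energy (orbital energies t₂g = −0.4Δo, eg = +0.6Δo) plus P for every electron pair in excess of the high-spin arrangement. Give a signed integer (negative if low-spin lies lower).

-15890

In the high-spin limit (t₂g³ eg²) the orbital term is 0.0Δo = 0 cm⁻¹, with no excess pairing.
Low-spin: t₂g⁵ eg⁰, orbital CFSE = -2.0Δo = -67350 cm⁻¹; plus 2 excess pairs × P = +51460 cm⁻¹; total -15890 cm⁻¹.
Thus E(LS) − E(HS) = -15890 cm⁻¹.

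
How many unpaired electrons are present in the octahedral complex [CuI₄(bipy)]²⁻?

1

Ligand charges: 4×(-1) from I⁻ and 1×(+0) from bipy sum to -4; with overall charge -2, Cu is +2.
Cu is in group 11, so Cu²⁺ is d⁹ (11 − 2 = 9).
Configuration: t₂g⁶ eg³, giving 1 unpaired electron.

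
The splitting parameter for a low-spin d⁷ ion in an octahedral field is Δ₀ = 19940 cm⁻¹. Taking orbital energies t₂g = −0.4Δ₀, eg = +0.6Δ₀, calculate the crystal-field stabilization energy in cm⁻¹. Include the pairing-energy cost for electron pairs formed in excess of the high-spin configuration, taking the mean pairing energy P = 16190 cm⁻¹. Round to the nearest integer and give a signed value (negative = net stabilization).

Configuration: t₂g⁶ eg¹.
The orbital stabilization is -1.8Δ₀ = -1.8 × 19940 = -35892 cm⁻¹.
Relative to high-spin t₂g⁵ eg² (2 paired), the low-spin configuration has 1 additional pair, contributing +1 × 16190 = +16190 cm⁻¹.
Combining: -35892 + 16190 = -19702 cm⁻¹.

-19702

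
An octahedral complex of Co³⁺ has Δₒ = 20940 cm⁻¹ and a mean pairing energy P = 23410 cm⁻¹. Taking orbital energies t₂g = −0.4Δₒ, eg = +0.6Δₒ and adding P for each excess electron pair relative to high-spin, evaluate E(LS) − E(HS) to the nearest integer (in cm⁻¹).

Co³⁺: group 9, so d-count = 9 − 3 = 6.
In the high-spin limit (t₂g⁴ eg²) the orbital term is -0.4Δₒ = -8376 cm⁻¹, with no excess pairing.
For low-spin the configuration is t₂g⁶ eg⁰: orbital energy -2.4 × 20940 = -50256 cm⁻¹, and 2 additional pairs relative to high-spin add 46820 cm⁻¹, giving -3436 cm⁻¹.
Thus E(LS) − E(HS) = 4940 cm⁻¹.

4940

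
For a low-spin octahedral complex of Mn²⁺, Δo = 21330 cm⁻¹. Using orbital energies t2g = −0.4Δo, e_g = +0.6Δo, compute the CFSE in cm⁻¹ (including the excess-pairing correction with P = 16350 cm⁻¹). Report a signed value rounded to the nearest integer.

-9960

Mn sits in group 7; removing 2 electrons leaves Mn²⁺ with 7 − 2 = 5 d electrons.
Electron filling gives t2g^5 e_g^0.
CFSE(orbital) = 5×(-0.4Δo) + 0×(0.6Δo) = -2.0Δo; with Δo = 21330 cm⁻¹ that is -42660 cm⁻¹.
High-spin d⁵ would be t2g^3 e_g^2 with 0 pairs; low-spin has 2, so 2 excess pairs cost +2P = +32700 cm⁻¹.
Combining: -42660 + 32700 = -9960 cm⁻¹.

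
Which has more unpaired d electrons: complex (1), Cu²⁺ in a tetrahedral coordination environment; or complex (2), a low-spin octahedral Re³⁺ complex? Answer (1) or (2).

(1): Cu is in group 11, so Cu²⁺ is d⁹ (11 − 2 = 9); Tetrahedral splitting is small, so the complex is high-spin; e^4 t2^5 → 1 unpaired.
(2): Group 7 minus oxidation state +3 gives a d⁴ configuration for Re³⁺; t₂g⁴ eg⁰ → 2 unpaired.
So (2) has more unpaired electrons.

(2)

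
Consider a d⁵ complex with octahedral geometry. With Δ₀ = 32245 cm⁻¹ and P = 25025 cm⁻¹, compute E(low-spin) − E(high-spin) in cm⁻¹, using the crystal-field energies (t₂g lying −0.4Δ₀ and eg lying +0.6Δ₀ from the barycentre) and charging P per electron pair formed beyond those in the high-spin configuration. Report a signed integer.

High-spin d⁵ fills as t₂g³ eg² with CFSE 3(−0.4) + 2(+0.6) = 0.0Δ₀ = 0 cm⁻¹.
Low-spin t₂g⁵ eg⁰ gives -2.0Δ₀ = -64490 cm⁻¹, but forming 2 extra pairs costs 2P = 50050 cm⁻¹, so E(LS) = -64490 + 50050 = -14440 cm⁻¹.
E(LS) − E(HS) = -14440 − (0) = -14440 cm⁻¹.

-14440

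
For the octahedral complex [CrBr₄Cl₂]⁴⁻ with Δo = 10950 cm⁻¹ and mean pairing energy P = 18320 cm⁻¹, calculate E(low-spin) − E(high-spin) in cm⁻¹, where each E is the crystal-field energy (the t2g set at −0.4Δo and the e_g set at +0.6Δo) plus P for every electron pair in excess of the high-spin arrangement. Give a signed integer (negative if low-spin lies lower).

Ligand charges: 4×(-1) from Br⁻ and 2×(-1) from Cl⁻ sum to -6; with overall charge -4, Cr is +2.
Cr²⁺: group 6, so d-count = 6 − 2 = 4.
High-spin: t2g^3 e_g^1, CFSE = -0.6Δo = -6570 cm⁻¹.
For low-spin the configuration is t2g^4 e_g^0: orbital energy -1.6 × 10950 = -17520 cm⁻¹, and 1 additional pair relative to high-spin adds 18320 cm⁻¹, giving 800 cm⁻¹.
The difference is 800 − (-6570) = 7370 cm⁻¹, so high-spin lies lower.

7370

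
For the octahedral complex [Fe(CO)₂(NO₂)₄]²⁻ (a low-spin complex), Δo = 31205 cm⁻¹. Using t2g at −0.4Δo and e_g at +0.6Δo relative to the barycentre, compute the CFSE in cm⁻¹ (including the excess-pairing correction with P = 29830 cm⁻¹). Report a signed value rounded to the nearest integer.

Ligand charges: 2×(+0) from CO and 4×(-1) from NO₂⁻ sum to -4; with overall charge -2, Fe is +2.
Fe²⁺: group 8, so d-count = 8 − 2 = 6.
Configuration: t2g^6 e_g^0.
The orbital stabilization is -2.4Δo = -2.4 × 31205 = -74892 cm⁻¹.
Pairing penalty: 3 pairs vs 1 in the high-spin reference → 2 extra × P = 59660 cm⁻¹.
Combining: -74892 + 59660 = -15232 cm⁻¹.

-15232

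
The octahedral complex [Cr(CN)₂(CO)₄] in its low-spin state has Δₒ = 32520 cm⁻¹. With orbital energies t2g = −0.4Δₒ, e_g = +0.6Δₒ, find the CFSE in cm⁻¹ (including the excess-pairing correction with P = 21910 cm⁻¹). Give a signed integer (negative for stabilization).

-30122

Ligand charges: 2×(-1) from CN⁻ and 4×(+0) from CO sum to -2; with overall charge +0, Cr is +2.
Cr²⁺: group 6, so d-count = 6 − 2 = 4.
The d⁴ electrons fill as t2g^4 e_g^0.
CFSE(orbital) = 4×(-0.4Δₒ) + 0×(0.6Δₒ) = -1.6Δₒ; with Δₒ = 32520 cm⁻¹ that is -52032 cm⁻¹.
High-spin d⁴ would be t2g^3 e_g^1 with 0 pairs; low-spin has 1, so 1 excess pair costs +1P = +21910 cm⁻¹.
Combining: -52032 + 21910 = -30122 cm⁻¹.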